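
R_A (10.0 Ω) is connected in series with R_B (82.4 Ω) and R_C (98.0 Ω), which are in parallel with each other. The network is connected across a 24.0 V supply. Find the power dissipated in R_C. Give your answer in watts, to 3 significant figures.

3.93 W

Collapse R_B‖R_C to a single equivalent, reducing the network to two series elements.
R_p = (82.4×98.0)/(82.4+98.0) = 44.76 Ω
R_total = 10.0 + 44.76 = 54.76 Ω
I = V / R_total = 24.0 / 54.76 = 0.4383 A
Voltage across the parallel pair: V_p = I × R_p = 0.4383 × 44.76 = 19.62 V
With V_p across R_C, its power is V_p²/R_C.
P_R_C = (19.62)² / 98.0 = 3.927 W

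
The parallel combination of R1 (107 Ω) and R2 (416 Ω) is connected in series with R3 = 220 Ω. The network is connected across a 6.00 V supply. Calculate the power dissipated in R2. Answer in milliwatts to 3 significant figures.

6.73 mW

Combine R1 and R2 into their parallel equivalent first, reducing the network to two series resistors.
R_p = (107×416)/(107+416) = 85.11 Ω
R_total = R_p + 220 = 85.11 + 220 = 305.1 Ω
I = V / R_total = 6.00 / 305.1 = 0.01967 A
Voltage across the parallel pair: V_p = I × R_p = 0.01967 × 85.11 = 1.674 V
R2 sits across V_p; its power is V_p²/R.
P_R2 = (1.674)² / 416 = 0.006734 W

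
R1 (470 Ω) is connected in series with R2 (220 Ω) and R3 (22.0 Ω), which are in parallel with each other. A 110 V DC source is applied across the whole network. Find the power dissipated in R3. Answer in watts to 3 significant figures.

Replace R2 and R3 with their parallel equivalent so the circuit becomes R1 in series with R_p.
R_p = (220×22.0)/(220+22.0) = 20.00 Ω
R_total = 470 + 20.00 = 490.0 Ω
I = V / R_total = 110 / 490.0 = 0.2245 A
Voltage across the parallel pair: V_p = I × R_p = 0.2245 × 20.00 = 4.490 V
R3 is across V_p, so use P = V²/R for that branch.
P_R3 = (4.490)² / 22.0 = 0.9163 W

0.916 W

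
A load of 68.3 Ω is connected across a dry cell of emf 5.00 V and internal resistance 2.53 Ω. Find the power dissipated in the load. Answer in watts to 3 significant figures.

0.340 W

With r and R in series, I = ε/(r+R); the load dissipates I²R.
I = ε / (r + R) = 5.00 / (2.53 + 68.3) = 0.07059 A
P_load = I² R = (0.07059)² × 68.3 = 0.3404 W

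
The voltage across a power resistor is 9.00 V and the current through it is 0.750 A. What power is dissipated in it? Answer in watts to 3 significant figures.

Since both terminal voltage and current are stated, P = V I gives the power in one step.
P = 9.00 V × 0.7500 A = 6.750 W

6.75 W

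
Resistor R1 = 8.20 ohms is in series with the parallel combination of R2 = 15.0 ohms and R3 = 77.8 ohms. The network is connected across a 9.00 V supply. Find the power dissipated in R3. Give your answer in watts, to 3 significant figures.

0.381 W

Collapse R2‖R3 to a single equivalent, reducing the network to two series elements.
R_p = (15.0×77.8)/(15.0+77.8) = 12.58 Ω
R_total = 8.20 + 12.58 = 20.78 Ω
I = V / R_total = 9.00 / 20.78 = 0.4332 A
Voltage across the parallel pair: V_p = I × R_p = 0.4332 × 12.58 = 5.448 V
R3 is across V_p, so use P = V²/R for that branch.
P_R3 = (5.448)² / 77.8 = 0.3815 W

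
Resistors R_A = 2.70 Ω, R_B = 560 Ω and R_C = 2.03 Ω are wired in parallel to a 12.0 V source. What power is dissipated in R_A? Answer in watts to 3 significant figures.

53.3 W

Each parallel branch sees the full supply voltage, so P = V²/R applies directly to the target branch.
P_R_A = V² / R_A = (12.0)² / 2.70 Ω = 53.33 W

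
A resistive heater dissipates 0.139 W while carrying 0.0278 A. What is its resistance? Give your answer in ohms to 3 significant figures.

From P = V I = I²R = V²/R, with the two given quantities we get R = P / I².
R = 0.139 / (0.02780)² = 179.9 Ω

180 Ω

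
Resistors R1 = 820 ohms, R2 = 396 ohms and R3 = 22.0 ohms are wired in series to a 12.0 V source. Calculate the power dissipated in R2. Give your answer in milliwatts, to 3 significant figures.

37.2 mW

Series elements share the same current, so find I first, then use P = I²R.
R_total = 820 + 396 + 22.0 = 1238 Ω
I = V / R_total = 12.0 / 1238 = 0.009693 A
P_R2 = I² × R2 = (0.009693)² × 396 = 0.03721 W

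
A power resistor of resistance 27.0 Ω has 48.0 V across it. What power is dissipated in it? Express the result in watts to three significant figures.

85.3 W

With V across and R both known, P = V²/R gives the dissipation directly.
P = (48.0 V)² / 27.0 Ω = 85.33 W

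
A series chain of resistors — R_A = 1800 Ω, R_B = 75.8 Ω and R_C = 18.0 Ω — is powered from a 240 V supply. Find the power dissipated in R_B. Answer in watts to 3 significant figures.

1.22 W

Since the resistors are in series they all carry the loop current I = V/R_total; the power in any one is I²R.
R_total = 1800 + 75.8 + 18.0 = 1894 Ω
I = V / R_total = 240 / 1894 = 0.1267 A
P_R_B = I² × R_B = (0.1267)² × 75.8 = 1.217 W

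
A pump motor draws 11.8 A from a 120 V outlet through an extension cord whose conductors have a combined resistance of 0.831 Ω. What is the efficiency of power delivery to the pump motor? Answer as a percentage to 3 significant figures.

91.8 %

The extension cord carries the full 11.8 A.
P_line = I² R_line = (11.80)² × 0.831 = 115.7 W
P_source = V I = 120 × 11.80 = 1416 W; P_load = 1300 W
η = P_load / P_source = 1300 / 1416 = 0.9183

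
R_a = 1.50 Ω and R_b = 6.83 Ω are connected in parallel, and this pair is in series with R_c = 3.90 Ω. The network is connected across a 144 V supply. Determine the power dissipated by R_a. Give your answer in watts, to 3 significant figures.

795 W

Combine R_a and R_b into their parallel equivalent first, reducing the network to two series resistors.
R_p = (1.50×6.83)/(1.50+6.83) = 1.230 Ω
R_total = R_p + 3.90 = 1.230 + 3.90 = 5.130 Ω
I = V / R_total = 144 / 5.130 = 28.07 A
Voltage across the parallel pair: V_p = I × R_p = 28.07 × 1.230 = 34.52 V
R_a has V_p across it, so P = V_p²/R_a.
P_R_a = (34.52)² / 1.50 = 794.6 W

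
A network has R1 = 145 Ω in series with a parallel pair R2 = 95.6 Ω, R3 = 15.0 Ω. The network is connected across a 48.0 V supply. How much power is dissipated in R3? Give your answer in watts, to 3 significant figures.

1.03 W

First combine the parallel branches into one equivalent R_p, then R1 + R_p is a series pair.
R_p = (95.6×15.0)/(95.6+15.0) = 12.97 Ω
R_total = 145 + 12.97 = 158.0 Ω
I = V / R_total = 48.0 / 158.0 = 0.3039 A
Voltage across the parallel pair: V_p = I × R_p = 0.3039 × 12.97 = 3.940 V
R3 is across V_p, so use P = V²/R for that branch.
P_R3 = (3.940)² / 15.0 = 1.035 W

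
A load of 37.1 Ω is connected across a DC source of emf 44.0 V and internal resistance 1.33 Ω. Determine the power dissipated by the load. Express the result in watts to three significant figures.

Find the circuit current first, then P = I²R for the load (series elements share I).
I = ε / (r + R) = 44.0 / (1.33 + 37.1) = 1.145 A
P_load = I² R = (1.145)² × 37.1 = 48.63 W

48.6 W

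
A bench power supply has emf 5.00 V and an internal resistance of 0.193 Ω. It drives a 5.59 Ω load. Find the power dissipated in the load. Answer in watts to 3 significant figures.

4.18 W

The internal resistance and the load are in series, so the same I flows through both; get I from ε/(r+R), then I²R for the load.
I = ε / (r + R) = 5.00 / (0.193 + 5.59) = 0.8646 A
P_load = I² R = (0.8646)² × 5.59 = 4.179 W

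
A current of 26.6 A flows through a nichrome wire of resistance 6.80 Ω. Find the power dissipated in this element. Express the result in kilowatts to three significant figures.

4.81 kW

With I and R stated, P = I²R applies in one step.
P = (26.60 A)² × 6.80 Ω = 4811 W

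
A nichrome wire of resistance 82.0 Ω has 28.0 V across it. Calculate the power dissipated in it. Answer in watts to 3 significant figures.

With V across and R both known, P = V²/R gives the dissipation directly.
P = (28.0 V)² / 82.0 Ω = 9.561 W

9.56 W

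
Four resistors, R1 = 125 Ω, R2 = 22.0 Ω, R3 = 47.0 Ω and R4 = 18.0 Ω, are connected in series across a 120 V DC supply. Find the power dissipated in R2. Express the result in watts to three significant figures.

7.05 W

Since the resistors are in series they all carry the loop current I = V/R_total; the power in any one is I²R.
R_total = 125 + 22.0 + 47.0 + 18.0 = 212.0 Ω
I = V / R_total = 120 / 212.0 = 0.5660 A
P_R2 = I² × R2 = (0.5660)² × 22.0 = 7.049 W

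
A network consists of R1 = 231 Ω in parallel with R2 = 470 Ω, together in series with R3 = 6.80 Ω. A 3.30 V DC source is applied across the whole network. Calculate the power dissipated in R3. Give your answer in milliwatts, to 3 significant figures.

2.83 mW

Collapse the R1‖R2 pair into one equivalent R_p; then R_p and R3 form a series string.
R_p = (231×470)/(231+470) = 154.9 Ω
R_total = R_p + 6.80 = 154.9 + 6.80 = 161.7 Ω
I = V / R_total = 3.30 / 161.7 = 0.02041 A
All the supply current flows through R3; use P = I²R3.
P_R3 = (0.02041)² × 6.80 = 0.002833 W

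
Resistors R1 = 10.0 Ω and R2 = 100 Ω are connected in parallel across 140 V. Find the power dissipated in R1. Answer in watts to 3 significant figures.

Every branch has 140 V across it, so for R1 the power is simply V²/R.
P_R1 = V² / R1 = (140)² / 10.0 Ω = 1960 W

1960 W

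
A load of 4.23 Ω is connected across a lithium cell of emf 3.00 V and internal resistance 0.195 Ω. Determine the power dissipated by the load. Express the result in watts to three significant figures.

1.94 W

Load and internal resistance form a series loop — compute the loop current, then the load power via I²R.
I = ε / (r + R) = 3.00 / (0.195 + 4.23) = 0.6780 A
P_load = I² R = (0.6780)² × 4.23 = 1.944 W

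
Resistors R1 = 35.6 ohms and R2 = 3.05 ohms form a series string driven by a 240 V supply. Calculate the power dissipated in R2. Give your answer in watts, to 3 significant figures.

118 W

Since the resistors are in series they all carry the loop current I = V/R_total; the power in any one is I²R.
R_total = 35.6 + 3.05 = 38.65 Ω
I = V / R_total = 240 / 38.65 = 6.210 A
P_R2 = I² × R2 = (6.210)² × 3.05 = 117.6 W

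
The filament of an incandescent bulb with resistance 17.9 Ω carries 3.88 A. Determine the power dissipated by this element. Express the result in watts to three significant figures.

The current through and the resistance of the element are both given; use P = I²R.
P = (3.880 A)² × 17.9 Ω = 269.5 W

269 W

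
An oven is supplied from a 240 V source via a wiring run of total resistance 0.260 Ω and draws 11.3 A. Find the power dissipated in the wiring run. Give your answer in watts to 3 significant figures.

The wiring run is a series resistance carrying the load current; its dissipation is I²R_line.
The wiring run carries the full 11.3 A.
P_line = I² R_line = (11.30)² × 0.260 = 33.20 W

33.2 W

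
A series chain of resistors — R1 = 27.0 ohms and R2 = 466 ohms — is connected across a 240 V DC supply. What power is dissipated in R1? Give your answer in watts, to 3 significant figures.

6.40 W

The current is common to all series resistors; compute it, then apply P = I²R for the target.
R_total = 27.0 + 466 = 493.0 Ω
I = V / R_total = 240 / 493.0 = 0.4868 A
P_R1 = I² × R1 = (0.4868)² × 27.0 = 6.399 W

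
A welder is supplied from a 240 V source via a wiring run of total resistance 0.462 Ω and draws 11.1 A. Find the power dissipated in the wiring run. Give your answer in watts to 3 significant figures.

56.9 W

The wiring run is a series resistance carrying the load current; its dissipation is I²R_line.
The wiring run carries the full 11.1 A.
P_line = I² R_line = (11.10)² × 0.462 = 56.92 W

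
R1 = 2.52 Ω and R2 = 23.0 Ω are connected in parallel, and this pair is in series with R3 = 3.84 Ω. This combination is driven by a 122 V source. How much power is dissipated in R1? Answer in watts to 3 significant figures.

Reduce the parallel combination to a single R_p; the circuit then becomes R_p in series with the remaining resistor.
R_p = (2.52×23.0)/(2.52+23.0) = 2.271 Ω
R_total = R_p + 3.84 = 2.271 + 3.84 = 6.111 Ω
I = V / R_total = 122 / 6.111 = 19.96 A
Voltage across the parallel pair: V_p = I × R_p = 19.96 × 2.271 = 45.34 V
Use P = V²/R for R1 with V = V_p.
P_R1 = (45.34)² / 2.52 = 815.8 W

816 W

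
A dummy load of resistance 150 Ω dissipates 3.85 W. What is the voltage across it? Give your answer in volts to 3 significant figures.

The two known quantities fix the third via V = √(P R).
V = √(3.85 × 150) = 24.03 V

24.0 V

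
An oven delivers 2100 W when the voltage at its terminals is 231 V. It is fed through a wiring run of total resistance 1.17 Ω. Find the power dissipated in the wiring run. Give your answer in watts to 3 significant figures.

96.7 W

The wiring run and load are in series, so the same current flows in both; the loss is I²R_line.
I = P / V = 2100 / 231 = 9.091 A through the wiring run.
P_line = I² R_line = (9.091)² × 1.17 = 96.69 W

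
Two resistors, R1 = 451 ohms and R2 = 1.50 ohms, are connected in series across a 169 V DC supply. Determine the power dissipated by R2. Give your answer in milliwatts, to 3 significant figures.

Series elements share the same current, so find I first, then use P = I²R.
R_total = 451 + 1.50 = 452.5 Ω
I = V / R_total = 169 / 452.5 = 0.3735 A
P_R2 = I² × R2 = (0.3735)² × 1.50 = 0.2092 W

209 mW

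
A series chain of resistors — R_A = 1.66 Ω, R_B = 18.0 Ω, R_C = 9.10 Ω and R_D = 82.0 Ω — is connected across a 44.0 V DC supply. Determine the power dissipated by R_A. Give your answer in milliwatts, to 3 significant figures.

262 mW

Every series element carries the same I. Get I from the total resistance, then P = I² × R_A.
R_total = 1.66 + 18.0 + 9.10 + 82.0 = 110.8 Ω
I = V / R_total = 44.0 / 110.8 = 0.3973 A
P_R_A = I² × R_A = (0.3973)² × 1.66 = 0.2620 W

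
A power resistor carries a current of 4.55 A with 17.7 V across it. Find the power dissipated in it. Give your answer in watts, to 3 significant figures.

V and I are known directly — P = V I, no intermediate step needed.
P = 17.7 V × 4.550 A = 80.53 W

80.5 W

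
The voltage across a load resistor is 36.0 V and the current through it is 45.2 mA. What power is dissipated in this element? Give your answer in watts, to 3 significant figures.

1.63 W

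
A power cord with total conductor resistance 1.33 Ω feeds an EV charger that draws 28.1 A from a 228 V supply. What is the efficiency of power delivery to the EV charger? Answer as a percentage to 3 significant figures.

The power cord carries the full 28.1 A.
P_line = I² R_line = (28.10)² × 1.33 = 1050 W
P_source = V I = 228 × 28.10 = 6407 W; P_load = 5357 W
η = P_load / P_source = 5357 / 6407 = 0.8361

83.6 %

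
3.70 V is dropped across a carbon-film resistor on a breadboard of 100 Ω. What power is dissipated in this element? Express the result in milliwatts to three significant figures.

137 mW

With V across and R both known, P = V²/R gives the dissipation directly.
P = (3.70 V)² / 100 Ω = 0.1369 W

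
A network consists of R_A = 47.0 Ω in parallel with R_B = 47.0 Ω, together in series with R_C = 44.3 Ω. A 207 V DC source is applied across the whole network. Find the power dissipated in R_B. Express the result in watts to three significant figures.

110 W

First find R_p for the parallel pair, then treat R_p + R_C as a series loop.
R_p = (47.0×47.0)/(47.0+47.0) = 23.50 Ω
R_total = R_p + 44.3 = 23.50 + 44.3 = 67.80 Ω
I = V / R_total = 207 / 67.80 = 3.053 A
Voltage across the parallel pair: V_p = I × R_p = 3.053 × 23.50 = 71.75 V
R_B sits across V_p; its power is V_p²/R.
P_R_B = (71.75)² / 47.0 = 109.5 W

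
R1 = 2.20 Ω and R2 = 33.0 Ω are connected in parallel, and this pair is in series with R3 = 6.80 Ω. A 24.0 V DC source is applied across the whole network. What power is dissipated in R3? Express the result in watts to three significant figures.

Collapse the R1‖R2 pair into one equivalent R_p; then R_p and R3 form a series string.
R_p = (2.20×33.0)/(2.20+33.0) = 2.062 Ω
R_total = R_p + 6.80 = 2.062 + 6.80 = 8.863 Ω
I = V / R_total = 24.0 / 8.863 = 2.708 A
All the supply current flows through R3; use P = I²R3.
P_R3 = (2.708)² × 6.80 = 49.87 W

49.9 W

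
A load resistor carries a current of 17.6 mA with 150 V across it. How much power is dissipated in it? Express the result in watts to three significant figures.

With V and I both given, power follows immediately from P = V I.
P = 150 V × 0.01760 A = 2.640 W

2.64 W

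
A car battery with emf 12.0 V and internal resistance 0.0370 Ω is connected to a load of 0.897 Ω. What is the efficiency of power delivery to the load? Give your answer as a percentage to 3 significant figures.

96.0 %

Both r and R carry the same current, so the power split is just the resistance split: η = R/(R+r).
η = R / (R + r) = 0.897 / (0.897 + 0.0370) = 0.9604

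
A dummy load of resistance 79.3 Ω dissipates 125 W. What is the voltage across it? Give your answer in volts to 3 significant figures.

Rearranging the power relation for the two known quantities gives V = √(P R).
V = √(125 × 79.3) = 99.56 V

99.6 V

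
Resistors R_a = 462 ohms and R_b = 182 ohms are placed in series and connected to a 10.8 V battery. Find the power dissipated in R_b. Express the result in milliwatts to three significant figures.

51.2 mW

The current is common to all series resistors; compute it, then apply P = I²R for the target.
R_total = 462 + 182 = 644.0 Ω
I = V / R_total = 10.8 / 644.0 = 0.01677 A
P_R_b = I² × R_b = (0.01677)² × 182 = 0.05119 W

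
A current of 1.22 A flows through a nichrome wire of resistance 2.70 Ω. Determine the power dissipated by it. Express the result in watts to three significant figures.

Current and resistance are given, so P = I²R is the direct form.
P = (1.220 A)² × 2.70 Ω = 4.019 W

4.02 W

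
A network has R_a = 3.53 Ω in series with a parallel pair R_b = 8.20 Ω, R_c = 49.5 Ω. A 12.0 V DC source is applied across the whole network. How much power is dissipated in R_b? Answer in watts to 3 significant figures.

7.79 W

First combine the parallel branches into one equivalent R_p, then R_a + R_p is a series pair.
R_p = (8.20×49.5)/(8.20+49.5) = 7.035 Ω
R_total = 3.53 + 7.035 = 10.56 Ω
I = V / R_total = 12.0 / 10.56 = 1.136 A
Voltage across the parallel pair: V_p = I × R_p = 1.136 × 7.035 = 7.990 V
With V_p across R_b, its power is V_p²/R_b.
P_R_b = (7.990)² / 8.20 = 7.786 W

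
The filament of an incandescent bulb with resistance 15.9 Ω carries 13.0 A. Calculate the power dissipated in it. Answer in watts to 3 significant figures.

2690 W

With I and R stated, P = I²R applies in one step.
P = (13.00 A)² × 15.9 Ω = 2687 W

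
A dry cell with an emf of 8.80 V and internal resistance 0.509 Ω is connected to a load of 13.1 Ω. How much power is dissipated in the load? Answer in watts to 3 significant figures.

The internal resistance and the load are in series, so the same I flows through both; get I from ε/(r+R), then I²R for the load.
I = ε / (r + R) = 8.80 / (0.509 + 13.1) = 0.6466 A
P_load = I² R = (0.6466)² × 13.1 = 5.478 W

5.48 W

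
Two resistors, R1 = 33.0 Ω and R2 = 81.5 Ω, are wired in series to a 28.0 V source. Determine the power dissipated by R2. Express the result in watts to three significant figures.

The current is common to all series resistors; compute it, then apply P = I²R for the target.
R_total = 33.0 + 81.5 = 114.5 Ω
I = V / R_total = 28.0 / 114.5 = 0.2445 A
P_R2 = I² × R2 = (0.2445)² × 81.5 = 4.874 W

4.87 W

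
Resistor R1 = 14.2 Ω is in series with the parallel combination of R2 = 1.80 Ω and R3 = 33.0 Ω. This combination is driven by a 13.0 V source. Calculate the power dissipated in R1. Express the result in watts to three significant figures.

9.48 W

Collapse R2‖R3 to a single equivalent, reducing the network to two series elements.
R_p = (1.80×33.0)/(1.80+33.0) = 1.707 Ω
R_total = 14.2 + 1.707 = 15.91 Ω
I = V / R_total = 13.0 / 15.91 = 0.8173 A
The full supply current passes through R1: P = I²R.
P_R1 = (0.8173)² × 14.2 = 9.484 W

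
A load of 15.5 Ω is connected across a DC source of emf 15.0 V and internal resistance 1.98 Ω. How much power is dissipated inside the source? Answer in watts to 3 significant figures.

1.46 W

r is in series with the load, so it carries the full circuit current — the loss in it is I²r.
I = ε / (r + R) = 15.0 / (1.98 + 15.5) = 0.8581 A
P_int = I² r = (0.8581)² × 1.98 = 1.458 W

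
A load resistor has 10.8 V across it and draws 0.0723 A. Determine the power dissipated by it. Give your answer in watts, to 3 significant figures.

Both the voltage across and the current through the element are known, so P = V I applies directly.
P = 10.8 V × 0.07230 A = 0.7808 W

0.781 W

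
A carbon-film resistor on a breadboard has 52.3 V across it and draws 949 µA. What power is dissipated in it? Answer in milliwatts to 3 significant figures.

49.6 mW

With V and I both given, power follows immediately from P = V I.
P = 52.3 V × 0.0009490 A = 0.04963 W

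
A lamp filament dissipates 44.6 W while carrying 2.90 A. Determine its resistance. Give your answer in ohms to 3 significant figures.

5.30 Ω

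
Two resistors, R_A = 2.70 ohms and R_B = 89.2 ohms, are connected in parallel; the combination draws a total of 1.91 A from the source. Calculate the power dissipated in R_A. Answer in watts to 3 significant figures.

9.28 W

We need the common branch voltage; get it from I_total × R_eq, then P = V²/R for the branch.
1/R_eq = 1/2.70 + 1/89.2 ⇒ R_eq = 2.621 Ω
V = I_total × R_eq = 1.910 × 2.621 = 5.005 V
P_R_A = V² / R_A = (5.005)² / 2.70 = 9.280 W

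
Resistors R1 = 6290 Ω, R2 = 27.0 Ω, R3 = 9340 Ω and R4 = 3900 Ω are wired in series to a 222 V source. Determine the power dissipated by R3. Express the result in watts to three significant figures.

1.20 W

The current is common to all series resistors; compute it, then apply P = I²R for the target.
R_total = 6290 + 27.0 + 9340 + 3900 = 19560 Ω
I = V / R_total = 222 / 19560 = 0.01135 A
P_R3 = I² × R3 = (0.01135)² × 9340 = 1.204 W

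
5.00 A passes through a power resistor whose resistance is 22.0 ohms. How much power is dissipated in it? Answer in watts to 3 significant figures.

With I and R stated, P = I²R applies in one step.
P = (5.000 A)² × 22.0 Ω = 550.0 W

550 W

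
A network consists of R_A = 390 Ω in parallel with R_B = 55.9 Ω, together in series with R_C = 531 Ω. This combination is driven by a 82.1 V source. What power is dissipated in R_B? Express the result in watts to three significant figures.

Collapse the R_A‖R_B pair into one equivalent R_p; then R_p and R_C form a series string.
R_p = (390×55.9)/(390+55.9) = 48.89 Ω
R_total = R_p + 531 = 48.89 + 531 = 579.9 Ω
I = V / R_total = 82.1 / 579.9 = 0.1416 A
Voltage across the parallel pair: V_p = I × R_p = 0.1416 × 48.89 = 6.922 V
Use P = V²/R for R_B with V = V_p.
P_R_B = (6.922)² / 55.9 = 0.8572 W

0.857 W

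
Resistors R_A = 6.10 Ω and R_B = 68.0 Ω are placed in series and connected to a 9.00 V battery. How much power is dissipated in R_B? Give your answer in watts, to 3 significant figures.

1.00 W

Since the resistors are in series they all carry the loop current I = V/R_total; the power in any one is I²R.
R_total = 6.10 + 68.0 = 74.10 Ω
I = V / R_total = 9.00 / 74.10 = 0.1215 A
P_R_B = I² × R_B = (0.1215)² × 68.0 = 1.003 W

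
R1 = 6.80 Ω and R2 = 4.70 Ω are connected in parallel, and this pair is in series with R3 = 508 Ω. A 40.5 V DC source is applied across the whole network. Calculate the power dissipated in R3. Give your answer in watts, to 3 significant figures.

3.19 W

Reduce the parallel combination to a single R_p; the circuit then becomes R_p in series with the remaining resistor.
R_p = (6.80×4.70)/(6.80+4.70) = 2.779 Ω
R_total = R_p + 508 = 2.779 + 508 = 510.8 Ω
I = V / R_total = 40.5 / 510.8 = 0.07929 A
All the supply current flows through R3; use P = I²R3.
P_R3 = (0.07929)² × 508 = 3.194 W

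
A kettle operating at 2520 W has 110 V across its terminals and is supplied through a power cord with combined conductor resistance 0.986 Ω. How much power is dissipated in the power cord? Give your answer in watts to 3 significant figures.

517 W

The power cord and load are in series, so the same current flows in both; the loss is I²R_line.
I = P / V = 2520 / 110 = 22.91 A through the power cord.
P_line = I² R_line = (22.91)² × 0.986 = 517.5 W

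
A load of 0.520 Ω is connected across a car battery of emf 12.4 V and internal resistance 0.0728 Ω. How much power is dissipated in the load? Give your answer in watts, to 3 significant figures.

228 W

Load and internal resistance form a series loop — compute the loop current, then the load power via I²R.
I = ε / (r + R) = 12.4 / (0.0728 + 0.520) = 20.92 A
P_load = I² R = (20.92)² × 0.520 = 227.5 W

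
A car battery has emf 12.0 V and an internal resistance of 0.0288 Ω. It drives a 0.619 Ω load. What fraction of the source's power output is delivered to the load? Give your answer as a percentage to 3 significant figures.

η = P_load/(P_load+P_int) = I²R/(I²R+I²r) = R/(R+r) — the I² cancels for series elements.
η = R / (R + r) = 0.619 / (0.619 + 0.0288) = 0.9555

95.6 %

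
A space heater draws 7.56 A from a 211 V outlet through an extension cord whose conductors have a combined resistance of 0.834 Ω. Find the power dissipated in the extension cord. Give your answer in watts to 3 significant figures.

The extension cord is a series resistance carrying the load current; its dissipation is I²R_line.
The extension cord carries the full 7.56 A.
P_line = I² R_line = (7.560)² × 0.834 = 47.67 W

47.7 W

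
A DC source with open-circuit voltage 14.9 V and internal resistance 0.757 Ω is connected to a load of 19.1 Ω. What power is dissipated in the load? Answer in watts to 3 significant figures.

Load and internal resistance form a series loop — compute the loop current, then the load power via I²R.
I = ε / (r + R) = 14.9 / (0.757 + 19.1) = 0.7504 A
P_load = I² R = (0.7504)² × 19.1 = 10.75 W

10.8 W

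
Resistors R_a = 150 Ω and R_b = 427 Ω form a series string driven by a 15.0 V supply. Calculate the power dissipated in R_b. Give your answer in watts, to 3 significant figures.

0.289 W

Since the resistors are in series they all carry the loop current I = V/R_total; the power in any one is I²R.
R_total = 150 + 427 = 577.0 Ω
I = V / R_total = 15.0 / 577.0 = 0.02600 A
P_R_b = I² × R_b = (0.02600)² × 427 = 0.2886 W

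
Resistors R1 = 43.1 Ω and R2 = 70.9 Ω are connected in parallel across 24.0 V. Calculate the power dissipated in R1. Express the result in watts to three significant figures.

13.4 W

R1 sits directly across the source, so P = V²/R with V = 24.0 V.
P_R1 = V² / R1 = (24.0)² / 43.1 Ω = 13.36 W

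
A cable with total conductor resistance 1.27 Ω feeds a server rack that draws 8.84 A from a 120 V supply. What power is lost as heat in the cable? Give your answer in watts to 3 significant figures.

Only the current and the line resistance are needed for the I²R loss.
The cable carries the full 8.84 A.
P_line = I² R_line = (8.840)² × 1.27 = 99.24 W

99.2 W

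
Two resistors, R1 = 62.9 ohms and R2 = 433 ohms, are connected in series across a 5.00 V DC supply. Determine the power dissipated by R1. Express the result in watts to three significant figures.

In a series string the same current flows through every resistor — find that current, then P = I²R for the one we want.
R_total = 62.9 + 433 = 495.9 Ω
I = V / R_total = 5.00 / 495.9 = 0.01008 A
P_R1 = I² × R1 = (0.01008)² × 62.9 = 0.006394 W

0.00639 W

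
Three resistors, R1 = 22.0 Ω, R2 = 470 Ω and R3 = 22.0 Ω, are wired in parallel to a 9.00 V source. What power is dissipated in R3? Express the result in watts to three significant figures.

R3 sits directly across the source, so P = V²/R with V = 9.00 V.
P_R3 = V² / R3 = (9.00)² / 22.0 Ω = 3.682 W

3.68 W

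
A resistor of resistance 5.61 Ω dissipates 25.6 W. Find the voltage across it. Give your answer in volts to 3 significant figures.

Inverting the appropriate power form: V = √(P R).
V = √(25.6 × 5.61) = 11.98 V

12.0 V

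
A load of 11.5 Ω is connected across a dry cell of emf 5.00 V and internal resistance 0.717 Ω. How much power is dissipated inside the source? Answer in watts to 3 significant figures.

0.120 W

The source's internal resistance is just another series element carrying I; its dissipation is I²r.
I = ε / (r + R) = 5.00 / (0.717 + 11.5) = 0.4093 A
P_int = I² r = (0.4093)² × 0.717 = 0.1201 W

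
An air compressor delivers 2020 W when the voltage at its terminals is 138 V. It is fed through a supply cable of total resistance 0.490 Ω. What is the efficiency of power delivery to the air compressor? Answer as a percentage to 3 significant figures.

95.1 %

I = P / V = 2020 / 138 = 14.64 A through the supply cable.
P_line = I² R_line = (14.64)² × 0.490 = 105.0 W
P_source = P_load + P_line = 2020 + 105.0 = 2125 W
η = P_load / P_source = 2020 / 2125 = 0.9506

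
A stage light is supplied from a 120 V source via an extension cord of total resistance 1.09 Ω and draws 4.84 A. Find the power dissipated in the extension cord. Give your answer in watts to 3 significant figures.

25.5 W

The extension cord and load are in series, so the same current flows in both; the loss is I²R_line.
The extension cord carries the full 4.84 A.
P_line = I² R_line = (4.840)² × 1.09 = 25.53 W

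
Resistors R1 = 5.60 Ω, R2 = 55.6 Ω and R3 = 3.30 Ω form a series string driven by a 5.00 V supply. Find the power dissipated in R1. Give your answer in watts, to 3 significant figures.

The current is common to all series resistors; compute it, then apply P = I²R for the target.
R_total = 5.60 + 55.6 + 3.30 = 64.50 Ω
I = V / R_total = 5.00 / 64.50 = 0.07752 A
P_R1 = I² × R1 = (0.07752)² × 5.60 = 0.03365 W

0.0337 W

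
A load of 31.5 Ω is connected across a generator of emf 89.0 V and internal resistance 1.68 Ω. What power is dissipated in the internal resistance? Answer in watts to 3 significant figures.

The internal resistance carries the same current as the load; P_int = I²r.
I = ε / (r + R) = 89.0 / (1.68 + 31.5) = 2.682 A
P_int = I² r = (2.682)² × 1.68 = 12.09 W

12.1 W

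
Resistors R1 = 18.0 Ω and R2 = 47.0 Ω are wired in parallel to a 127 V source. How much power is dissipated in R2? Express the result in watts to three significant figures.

Parallel branches share the same voltage; P = V²/R gives the branch power in one step.
P_R2 = V² / R2 = (127)² / 47.0 Ω = 343.2 W

343 W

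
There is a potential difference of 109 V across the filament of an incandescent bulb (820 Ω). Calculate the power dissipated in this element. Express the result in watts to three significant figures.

14.5 W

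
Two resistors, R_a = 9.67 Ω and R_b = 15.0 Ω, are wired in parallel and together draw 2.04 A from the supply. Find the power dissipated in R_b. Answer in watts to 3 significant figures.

Only the total current is stated, so first find the parallel equivalent to get the voltage across the combination.
1/R_eq = 1/9.67 + 1/15.0 ⇒ R_eq = 5.880 Ω
V = I_total × R_eq = 2.040 × 5.880 = 11.99 V
P_R_b = V² / R_b = (11.99)² / 15.0 = 9.591 W

9.59 W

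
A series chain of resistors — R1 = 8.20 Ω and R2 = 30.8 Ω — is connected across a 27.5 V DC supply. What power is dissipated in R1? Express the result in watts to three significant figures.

4.08 W

Since the resistors are in series they all carry the loop current I = V/R_total; the power in any one is I²R.
R_total = 8.20 + 30.8 = 39.00 Ω
I = V / R_total = 27.5 / 39.00 = 0.7051 A
P_R1 = I² × R1 = (0.7051)² × 8.20 = 4.077 W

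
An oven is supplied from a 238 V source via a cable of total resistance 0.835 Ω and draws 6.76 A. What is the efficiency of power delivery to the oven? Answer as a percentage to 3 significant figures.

97.6 %

The cable carries the full 6.76 A.
P_line = I² R_line = (6.760)² × 0.835 = 38.16 W
P_source = V I = 238 × 6.760 = 1609 W; P_load = 1571 W
η = P_load / P_source = 1571 / 1609 = 0.9763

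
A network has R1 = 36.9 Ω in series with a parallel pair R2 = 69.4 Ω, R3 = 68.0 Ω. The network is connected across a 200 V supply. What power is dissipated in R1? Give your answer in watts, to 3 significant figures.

291 W

Replace R2 and R3 with their parallel equivalent so the circuit becomes R1 in series with R_p.
R_p = (69.4×68.0)/(69.4+68.0) = 34.35 Ω
R_total = 36.9 + 34.35 = 71.25 Ω
I = V / R_total = 200 / 71.25 = 2.807 A
R1 carries the full series current, so P = I²R.
P_R1 = (2.807)² × 36.9 = 290.8 W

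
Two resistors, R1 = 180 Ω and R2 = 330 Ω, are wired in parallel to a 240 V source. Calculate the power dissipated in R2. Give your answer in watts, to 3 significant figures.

175 W

Each parallel branch sees the full supply voltage, so P = V²/R applies directly to the target branch.
P_R2 = V² / R2 = (240)² / 330 Ω = 174.5 W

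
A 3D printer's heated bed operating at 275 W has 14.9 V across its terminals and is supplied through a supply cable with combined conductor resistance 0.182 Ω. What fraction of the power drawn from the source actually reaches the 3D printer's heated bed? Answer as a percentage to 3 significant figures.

I = P / V = 275 / 14.9 = 18.46 A through the supply cable.
P_line = I² R_line = (18.46)² × 0.182 = 62.00 W
P_source = P_load + P_line = 275.0 + 62.00 = 337.0 W
η = P_load / P_source = 275.0 / 337.0 = 0.8160

81.6 %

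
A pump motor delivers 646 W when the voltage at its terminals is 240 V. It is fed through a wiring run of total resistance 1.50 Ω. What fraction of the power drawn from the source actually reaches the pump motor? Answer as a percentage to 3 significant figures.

98.3 %

I = P / V = 646 / 240 = 2.692 A through the wiring run.
P_line = I² R_line = (2.692)² × 1.50 = 10.87 W
P_source = P_load + P_line = 646.0 + 10.87 = 656.9 W
η = P_load / P_source = 646.0 / 656.9 = 0.9835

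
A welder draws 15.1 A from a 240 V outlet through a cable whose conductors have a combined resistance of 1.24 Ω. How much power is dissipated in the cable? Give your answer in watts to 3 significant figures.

Only the current and the line resistance are needed for the I²R loss.
The cable carries the full 15.1 A.
P_line = I² R_line = (15.10)² × 1.24 = 282.7 W

283 W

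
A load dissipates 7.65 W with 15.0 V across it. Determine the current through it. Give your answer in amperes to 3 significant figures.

0.510 A

Rearranging the power relation for the two known quantities gives I = P / V.
I = 7.65 / 15.0 = 0.5100 A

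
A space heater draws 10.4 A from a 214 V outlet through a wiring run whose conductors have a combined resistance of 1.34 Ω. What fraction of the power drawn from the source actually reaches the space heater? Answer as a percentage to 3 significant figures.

93.5 %

The wiring run carries the full 10.4 A.
P_line = I² R_line = (10.40)² × 1.34 = 144.9 W
P_source = V I = 214 × 10.40 = 2226 W; P_load = 2081 W
η = P_load / P_source = 2081 / 2226 = 0.9349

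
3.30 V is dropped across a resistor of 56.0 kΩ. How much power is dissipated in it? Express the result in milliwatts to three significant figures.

Voltage and resistance are given, so P = V²/R is the one-step route.
P = (3.30 V)² / 56000 Ω = 0.0001945 W

0.194 mW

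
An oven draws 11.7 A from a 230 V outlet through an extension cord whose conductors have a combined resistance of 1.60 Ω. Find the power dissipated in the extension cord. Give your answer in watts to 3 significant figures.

Only the current and the line resistance are needed for the I²R loss.
The extension cord carries the full 11.7 A.
P_line = I² R_line = (11.70)² × 1.60 = 219.0 W

219 W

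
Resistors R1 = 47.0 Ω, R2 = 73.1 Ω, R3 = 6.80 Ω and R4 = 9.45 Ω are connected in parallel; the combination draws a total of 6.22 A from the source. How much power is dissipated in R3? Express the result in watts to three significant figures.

The branches share the same voltage, but only the total current is given — find V from the equivalent resistance first.
1/R_eq = 1/47.0 + 1/73.1 + 1/6.80 + 1/9.45 ⇒ R_eq = 3.474 Ω
V = I_total × R_eq = 6.220 × 3.474 = 21.61 V
P_R3 = V² / R3 = (21.61)² / 6.80 = 68.67 W

68.7 W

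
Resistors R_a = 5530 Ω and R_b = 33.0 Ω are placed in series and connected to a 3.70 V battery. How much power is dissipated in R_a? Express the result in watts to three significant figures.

Every series element carries the same I. Get I from the total resistance, then P = I² × R_a.
R_total = 5530 + 33.0 = 5563 Ω
I = V / R_total = 3.70 / 5563 = 0.0006651 A
P_R_a = I² × R_a = (0.0006651)² × 5530 = 0.002446 W

0.00245 W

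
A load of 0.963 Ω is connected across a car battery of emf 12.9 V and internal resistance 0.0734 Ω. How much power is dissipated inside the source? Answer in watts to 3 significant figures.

The internal resistance carries the same current as the load; P_int = I²r.
I = ε / (r + R) = 12.9 / (0.0734 + 0.963) = 12.45 A
P_int = I² r = (12.45)² × 0.0734 = 11.37 W

11.4 W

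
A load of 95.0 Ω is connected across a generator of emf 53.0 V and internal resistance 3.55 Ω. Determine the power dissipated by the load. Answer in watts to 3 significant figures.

The internal resistance and the load are in series, so the same I flows through both; get I from ε/(r+R), then I²R for the load.
I = ε / (r + R) = 53.0 / (3.55 + 95.0) = 0.5378 A
P_load = I² R = (0.5378)² × 95.0 = 27.48 W

27.5 W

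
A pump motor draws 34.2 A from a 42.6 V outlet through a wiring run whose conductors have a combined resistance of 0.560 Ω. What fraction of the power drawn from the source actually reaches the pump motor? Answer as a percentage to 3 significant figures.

55.0 %

The wiring run carries the full 34.2 A.
P_line = I² R_line = (34.20)² × 0.560 = 655.0 W
P_source = V I = 42.6 × 34.20 = 1457 W; P_load = 801.9 W
η = P_load / P_source = 801.9 / 1457 = 0.5504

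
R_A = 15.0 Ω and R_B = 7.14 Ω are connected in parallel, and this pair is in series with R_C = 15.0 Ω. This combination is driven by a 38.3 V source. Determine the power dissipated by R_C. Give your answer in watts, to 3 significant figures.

55.9 W

Collapse the R_A‖R_B pair into one equivalent R_p; then R_p and R_C form a series string.
R_p = (15.0×7.14)/(15.0+7.14) = 4.837 Ω
R_total = R_p + 15.0 = 4.837 + 15.0 = 19.84 Ω
I = V / R_total = 38.3 / 19.84 = 1.931 A
R_C is the series element, so its power is I²R.
P_R_C = (1.931)² × 15.0 = 55.91 W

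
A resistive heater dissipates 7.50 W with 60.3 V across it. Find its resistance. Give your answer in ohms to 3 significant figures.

485 Ω

The two known quantities fix the third via R = V² / P.
R = (60.3)² / 7.50 = 484.8 Ω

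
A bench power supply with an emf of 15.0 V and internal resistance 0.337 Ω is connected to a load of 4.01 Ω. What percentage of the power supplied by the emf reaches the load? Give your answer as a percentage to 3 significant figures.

92.2 %

η = P_load/(P_load+P_int) = I²R/(I²R+I²r) = R/(R+r) — the I² cancels for series elements.
η = R / (R + r) = 4.01 / (4.01 + 0.337) = 0.9225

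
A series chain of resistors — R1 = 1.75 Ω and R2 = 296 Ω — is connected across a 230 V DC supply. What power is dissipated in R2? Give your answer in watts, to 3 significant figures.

Since the resistors are in series they all carry the loop current I = V/R_total; the power in any one is I²R.
R_total = 1.75 + 296 = 297.8 Ω
I = V / R_total = 230 / 297.8 = 0.7725 A
P_R2 = I² × R2 = (0.7725)² × 296 = 176.6 W

177 W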